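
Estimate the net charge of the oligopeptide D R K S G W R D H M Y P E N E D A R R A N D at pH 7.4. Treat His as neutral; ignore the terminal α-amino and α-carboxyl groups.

-1

The side chains ionized at physiological pH are Lys/Arg (+1) and Asp/Glu (−1); with His treated as neutral, nothing else contributes.
Positive (K, R): R2, K3, R7, R18, R19 → +5.
Negative (D, E): D1, D8, E13, E15, D16, D22 → −6.
Net charge = (+5) + (−6) = −1.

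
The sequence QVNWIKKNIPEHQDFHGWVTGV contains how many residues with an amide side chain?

The amide-side-chain residues are Asn (N) and Gln (Q).
Matching residues: Q1, N3, N8, Q13.

4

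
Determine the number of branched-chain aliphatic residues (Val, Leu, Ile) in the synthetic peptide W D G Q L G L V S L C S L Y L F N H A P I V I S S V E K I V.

12

Matching residues: L5, L7, V8, L10, L13, L15, I21, V22, I23, V26, I29, V30.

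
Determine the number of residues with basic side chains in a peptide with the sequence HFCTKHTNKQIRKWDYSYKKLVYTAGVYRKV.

10

The basic amino acids are Lys (K), Arg (R), and His (H).
Matching residues: H1, K5, H6, K9, R12, K13, K19, K20, R29, K30.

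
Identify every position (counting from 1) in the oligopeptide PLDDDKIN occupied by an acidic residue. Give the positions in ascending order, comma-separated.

Only D (aspartate) and E (glutamate) carry a side-chain carboxylic acid.
Matching residues: D3, D4, D5.

3, 4, 5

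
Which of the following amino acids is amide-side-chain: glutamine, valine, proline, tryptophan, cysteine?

Asparagine (N) and glutamine (Q) have uncharged amide side chains.
Of the listed options, only glutamine belongs to this group.

glutamine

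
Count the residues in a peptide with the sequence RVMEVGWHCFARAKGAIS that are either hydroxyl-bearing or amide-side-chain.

Hydroxyl-bearing: S, T, Y. Amide-side-chain: N, Q.
Hydroxyl-bearing residues here: S18 (1).
Amide-side-chain residues here: none (0).
The two groups share no amino acid, so total = 1 + 0 = 1.

1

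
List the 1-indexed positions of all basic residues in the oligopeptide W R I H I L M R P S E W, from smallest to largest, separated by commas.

2, 4, 8

Lysine (K), arginine (R), and histidine (H) have basic, nitrogen-containing side chains.
Matching residues: R2, H4, R8.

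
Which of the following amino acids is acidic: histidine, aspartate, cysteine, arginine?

aspartate

Only D (aspartate) and E (glutamate) carry a side-chain carboxylic acid.
Of the listed options, only aspartate belongs to this group.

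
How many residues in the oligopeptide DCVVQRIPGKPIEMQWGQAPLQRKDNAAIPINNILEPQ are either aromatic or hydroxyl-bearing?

1

Aromatic: F, W, Y. Hydroxyl-bearing: S, T, Y.
Aromatic residues here: W16 (1).
Hydroxyl-bearing residues here: none (0).
(Y belongs to both groups, but none appear in this sequence.) Total = 1 + 0 = 1.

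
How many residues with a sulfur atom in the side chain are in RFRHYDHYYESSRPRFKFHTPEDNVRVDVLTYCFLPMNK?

2

Only Cys (C) and Met (M) have a sulfur atom in the side chain.
Matching residues: C33, M37.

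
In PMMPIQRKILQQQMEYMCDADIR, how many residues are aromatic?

1

The aromatic amino acids are Phe (F, benzyl), Trp (W, indole), and Tyr (Y, phenol).
Matching residues: Y16.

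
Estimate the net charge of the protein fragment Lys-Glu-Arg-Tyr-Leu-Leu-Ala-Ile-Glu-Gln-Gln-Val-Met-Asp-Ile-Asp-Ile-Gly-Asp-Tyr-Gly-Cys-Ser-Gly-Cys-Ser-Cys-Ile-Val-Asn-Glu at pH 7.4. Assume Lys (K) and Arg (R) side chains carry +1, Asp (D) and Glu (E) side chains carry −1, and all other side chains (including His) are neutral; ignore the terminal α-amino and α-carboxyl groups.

Positive (K, R): Lys1, Arg3 → +2.
Negative (D, E): Glu2, Glu9, Asp14, Asp16, Asp19, Glu31 → −6.
Net charge = (+2) + (−6) = −4.

-4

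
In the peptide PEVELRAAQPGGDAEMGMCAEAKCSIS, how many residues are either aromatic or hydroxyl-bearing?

Aromatic: F, W, Y. Hydroxyl-bearing: S, T, Y.
Aromatic residues here: none (0).
Hydroxyl-bearing residues here: S25, S27 (2).
(Y belongs to both groups, but none appear in this sequence.) Total = 0 + 2 = 2.

2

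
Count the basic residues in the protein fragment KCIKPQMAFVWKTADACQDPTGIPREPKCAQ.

5

K, R, and H are the three residues with basic side chains (ε-amine, guanidinium, and imidazole respectively).
Matching residues: K1, K4, K12, R25, K28.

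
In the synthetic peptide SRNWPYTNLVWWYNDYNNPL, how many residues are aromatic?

The aromatic amino acids are Phe (F, benzyl), Trp (W, indole), and Tyr (Y, phenol).
Matching residues: W4, Y6, W11, W12, Y13, Y16.

6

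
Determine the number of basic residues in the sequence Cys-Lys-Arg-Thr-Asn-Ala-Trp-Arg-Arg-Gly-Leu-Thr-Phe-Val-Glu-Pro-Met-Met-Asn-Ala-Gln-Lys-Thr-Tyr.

5

The basic amino acids are Lys (K), Arg (R), and His (H).
Matching residues: Lys2, Arg3, Arg8, Arg9, Lys22.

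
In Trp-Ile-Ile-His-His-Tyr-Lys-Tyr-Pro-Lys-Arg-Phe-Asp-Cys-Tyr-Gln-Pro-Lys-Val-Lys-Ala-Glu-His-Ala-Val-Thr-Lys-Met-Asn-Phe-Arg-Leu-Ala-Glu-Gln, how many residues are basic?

The basic amino acids are Lys (K), Arg (R), and His (H).
Matching residues: His4, His5, Lys7, Lys10, Arg11, Lys18, Lys20, His23, Lys27, Arg31.

10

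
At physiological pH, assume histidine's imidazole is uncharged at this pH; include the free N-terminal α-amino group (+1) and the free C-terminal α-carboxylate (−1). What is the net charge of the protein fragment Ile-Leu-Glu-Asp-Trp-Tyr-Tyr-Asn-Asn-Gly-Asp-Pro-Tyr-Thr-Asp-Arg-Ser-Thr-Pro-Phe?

Near pH 7.4, K and R contribute +1 each, D and E contribute −1 each, and every other side chain (His included, as stated) is uncharged.
Positive (K, R): Arg16 → +1.
Negative (D, E): Glu3, Asp4, Asp11, Asp15 → −4.
The N-terminus (+1) and C-terminus (−1) cancel.
Net charge = (+1) + (−4) = −3.

-3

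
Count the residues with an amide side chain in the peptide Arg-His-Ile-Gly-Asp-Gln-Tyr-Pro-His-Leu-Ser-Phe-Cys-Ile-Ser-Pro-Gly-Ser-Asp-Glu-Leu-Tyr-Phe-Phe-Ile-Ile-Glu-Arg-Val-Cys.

1

Asparagine (N) and glutamine (Q) have uncharged amide side chains.
Matching residues: Gln6.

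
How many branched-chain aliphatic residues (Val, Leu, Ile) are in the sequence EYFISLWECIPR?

3

Matching residues: I4, L6, I10.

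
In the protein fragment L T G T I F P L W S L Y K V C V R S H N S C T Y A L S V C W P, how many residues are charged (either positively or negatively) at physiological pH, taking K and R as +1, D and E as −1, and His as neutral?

Charged side chains at pH ~7.4: K, R (positive); D, E (negative).
Matching residues: K13, R17.

2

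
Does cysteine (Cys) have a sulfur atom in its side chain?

Yes

The sulfur-bearing residues are cysteine (–SH) and methionine (–S–CH₃).
Cysteine is in this group.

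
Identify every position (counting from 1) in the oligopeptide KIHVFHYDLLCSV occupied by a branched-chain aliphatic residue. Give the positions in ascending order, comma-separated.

Valine (V), leucine (L), and isoleucine (I) are the branched-chain amino acids.
Matching residues: I2, V4, L9, L10, V13.

2, 4, 9, 10, 13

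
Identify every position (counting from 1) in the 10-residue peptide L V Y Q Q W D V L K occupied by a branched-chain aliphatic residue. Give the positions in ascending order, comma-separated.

Matching residues: L1, V2, V8, L9.

1, 2, 8, 9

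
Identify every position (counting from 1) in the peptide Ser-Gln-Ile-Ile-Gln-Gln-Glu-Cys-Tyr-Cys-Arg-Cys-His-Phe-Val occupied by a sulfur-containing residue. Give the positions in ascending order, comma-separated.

The sulfur-bearing residues are cysteine (–SH) and methionine (–S–CH₃).
Matching residues: Cys8, Cys10, Cys12.

8, 10, 12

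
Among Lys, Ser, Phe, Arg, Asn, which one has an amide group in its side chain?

Only N (asparagine) and Q (glutamine) carry a side-chain carboxamide.
Of the listed options, only Asn belongs to this group.

Asn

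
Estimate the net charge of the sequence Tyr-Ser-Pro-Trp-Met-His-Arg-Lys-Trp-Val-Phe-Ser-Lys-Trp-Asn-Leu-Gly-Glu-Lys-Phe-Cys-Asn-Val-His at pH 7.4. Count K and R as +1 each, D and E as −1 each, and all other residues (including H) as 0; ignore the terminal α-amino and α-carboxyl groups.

Positive (K, R): Arg7, Lys8, Lys13, Lys19 → +4.
Negative (D, E): Glu18 → −1.
Net charge = (+4) + (−1) = +3.

+3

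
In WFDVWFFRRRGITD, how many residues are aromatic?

5

Phenylalanine (F), tryptophan (W), and tyrosine (Y) have aromatic ring side chains.
Matching residues: W1, F2, W5, F6, F7.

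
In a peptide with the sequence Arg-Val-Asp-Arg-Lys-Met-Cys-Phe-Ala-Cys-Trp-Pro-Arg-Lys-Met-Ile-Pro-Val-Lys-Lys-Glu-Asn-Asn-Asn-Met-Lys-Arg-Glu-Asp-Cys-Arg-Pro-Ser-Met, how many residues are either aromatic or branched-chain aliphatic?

5

Aromatic: F, W, Y. Branched-chain aliphatic: I, L, V.
Aromatic residues here: Phe8, Trp11 (2).
Branched-chain aliphatic residues here: Val2, Ile16, Val18 (3).
The two groups share no amino acid, so total = 2 + 3 = 5.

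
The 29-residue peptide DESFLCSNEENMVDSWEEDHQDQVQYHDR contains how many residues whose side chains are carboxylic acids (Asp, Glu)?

Matching residues: D1, E2, E9, E10, D14, E17, E18, D19, D22, D28.

10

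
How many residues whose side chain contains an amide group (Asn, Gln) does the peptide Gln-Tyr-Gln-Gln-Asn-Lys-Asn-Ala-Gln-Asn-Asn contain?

Matching residues: Gln1, Gln3, Gln4, Asn5, Asn7, Gln9, Asn10, Asn11.

8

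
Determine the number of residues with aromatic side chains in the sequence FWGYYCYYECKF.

Phenylalanine (F), tryptophan (W), and tyrosine (Y) have aromatic ring side chains.
Matching residues: F1, W2, Y4, Y5, Y7, Y8, F12.

7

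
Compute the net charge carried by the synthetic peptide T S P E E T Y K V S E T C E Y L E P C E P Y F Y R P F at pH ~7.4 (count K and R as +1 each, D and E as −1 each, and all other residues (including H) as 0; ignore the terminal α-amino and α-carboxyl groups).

Positive (K, R): K8, R25 → +2.
Negative (D, E): E4, E5, E11, E14, E17, E20 → −6.
Net charge = (+2) + (−6) = −4.

-4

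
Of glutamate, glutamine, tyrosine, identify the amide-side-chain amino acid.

glutamine

The amide-side-chain residues are Asn (N) and Gln (Q).
Of the listed options, only glutamine belongs to this group.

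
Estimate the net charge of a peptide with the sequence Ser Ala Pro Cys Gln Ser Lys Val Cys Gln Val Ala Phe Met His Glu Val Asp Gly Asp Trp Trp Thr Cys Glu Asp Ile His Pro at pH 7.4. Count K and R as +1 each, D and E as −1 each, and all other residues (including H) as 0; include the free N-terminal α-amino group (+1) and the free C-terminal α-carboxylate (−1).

Positive (K, R): Lys7 → +1.
Negative (D, E): Glu16, Asp18, Asp20, Glu25, Asp26 → −5.
The N-terminus (+1) and C-terminus (−1) cancel.
Net charge = (+1) + (−5) = −4.

-4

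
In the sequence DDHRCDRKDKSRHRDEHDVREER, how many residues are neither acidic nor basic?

3

Acidic: D, E. Basic: K, R, H. All other residues are neither.
Matching residues: C5, S11, V19.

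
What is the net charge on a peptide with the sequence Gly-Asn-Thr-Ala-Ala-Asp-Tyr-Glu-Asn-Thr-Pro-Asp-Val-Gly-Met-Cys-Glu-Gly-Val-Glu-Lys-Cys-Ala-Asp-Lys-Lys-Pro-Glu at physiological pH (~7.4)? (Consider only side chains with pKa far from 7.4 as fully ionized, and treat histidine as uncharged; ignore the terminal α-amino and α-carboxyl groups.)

Near pH 7.4, K and R contribute +1 each, D and E contribute −1 each, and every other side chain (His included, as stated) is uncharged.
Positive (K, R): Lys21, Lys25, Lys26 → +3.
Negative (D, E): Asp6, Glu8, Asp12, Glu17, Glu20, Asp24, Glu28 → −7.
Net charge = (+3) + (−7) = −4.

-4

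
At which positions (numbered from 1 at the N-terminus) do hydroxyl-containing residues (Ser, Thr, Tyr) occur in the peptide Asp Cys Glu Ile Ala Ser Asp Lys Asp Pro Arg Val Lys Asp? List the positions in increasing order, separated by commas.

Matching residues: Ser6.

6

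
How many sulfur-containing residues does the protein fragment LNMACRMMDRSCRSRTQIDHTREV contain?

5

Only Cys (C) and Met (M) have a sulfur atom in the side chain.
Matching residues: M3, C5, M7, M8, C12.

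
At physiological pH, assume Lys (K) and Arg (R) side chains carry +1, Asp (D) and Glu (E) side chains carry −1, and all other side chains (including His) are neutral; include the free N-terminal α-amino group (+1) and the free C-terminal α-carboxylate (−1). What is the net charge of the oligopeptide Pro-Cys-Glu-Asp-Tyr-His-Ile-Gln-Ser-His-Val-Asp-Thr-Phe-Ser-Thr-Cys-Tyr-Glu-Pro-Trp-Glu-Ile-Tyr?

Positive (K, R): none → +0.
Negative (D, E): Glu3, Asp4, Asp12, Glu19, Glu22 → −5.
The N-terminus (+1) and C-terminus (−1) cancel.
Net charge = (+0) + (−5) = −5.

-5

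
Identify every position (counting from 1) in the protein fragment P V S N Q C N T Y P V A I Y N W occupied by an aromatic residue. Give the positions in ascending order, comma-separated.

9, 14, 16

The aromatic amino acids are Phe (F, benzyl), Trp (W, indole), and Tyr (Y, phenol).
Matching residues: Y9, Y14, W16.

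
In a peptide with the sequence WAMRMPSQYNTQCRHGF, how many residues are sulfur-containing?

The sulfur-bearing residues are cysteine (–SH) and methionine (–S–CH₃).
Matching residues: M3, M5, C13.

3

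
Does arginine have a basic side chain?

Yes

K, R, and H are the three residues with basic side chains (ε-amine, guanidinium, and imidazole respectively).
Arginine is in this group.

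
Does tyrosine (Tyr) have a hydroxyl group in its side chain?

Serine (S), threonine (T), and tyrosine (Y) each carry a hydroxyl group on the side chain.
Tyrosine is in this group.

Yes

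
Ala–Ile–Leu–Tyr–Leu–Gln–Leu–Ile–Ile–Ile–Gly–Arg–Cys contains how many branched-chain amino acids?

The BCAAs are Val, Leu, and Ile — aliphatic side chains with a branch point.
Matching residues: Ile2, Leu3, Leu5, Leu7, Ile8, Ile9, Ile10.

7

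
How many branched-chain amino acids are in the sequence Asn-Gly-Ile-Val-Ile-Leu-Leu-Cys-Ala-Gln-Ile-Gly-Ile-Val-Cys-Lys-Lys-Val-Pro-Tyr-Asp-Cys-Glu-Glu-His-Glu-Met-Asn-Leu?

10

The BCAAs are Val, Leu, and Ile — aliphatic side chains with a branch point.
Matching residues: Ile3, Val4, Ile5, Leu6, Leu7, Ile11, Ile13, Val14, Val18, Leu29.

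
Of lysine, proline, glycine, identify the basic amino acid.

K, R, and H are the three residues with basic side chains (ε-amine, guanidinium, and imidazole respectively).
Of the listed options, only lysine belongs to this group.

lysine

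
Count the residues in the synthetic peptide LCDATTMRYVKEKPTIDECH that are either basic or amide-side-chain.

Basic: H, K, R. Amide-side-chain: N, Q.
Basic residues here: R8, K11, K13, H20 (4).
Amide-side-chain residues here: none (0).
The two groups share no amino acid, so total = 4 + 0 = 4.

4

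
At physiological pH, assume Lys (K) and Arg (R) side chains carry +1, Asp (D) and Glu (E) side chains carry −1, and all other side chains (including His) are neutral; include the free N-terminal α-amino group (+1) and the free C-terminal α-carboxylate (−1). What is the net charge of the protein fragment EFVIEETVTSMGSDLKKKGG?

Positive (K, R): K16, K17, K18 → +3.
Negative (D, E): E1, E5, E6, D14 → −4.
The N-terminus (+1) and C-terminus (−1) cancel.
Net charge = (+3) + (−4) = −1.

-1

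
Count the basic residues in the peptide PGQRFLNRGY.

2

The basic amino acids are Lys (K), Arg (R), and His (H).
Matching residues: R4, R8.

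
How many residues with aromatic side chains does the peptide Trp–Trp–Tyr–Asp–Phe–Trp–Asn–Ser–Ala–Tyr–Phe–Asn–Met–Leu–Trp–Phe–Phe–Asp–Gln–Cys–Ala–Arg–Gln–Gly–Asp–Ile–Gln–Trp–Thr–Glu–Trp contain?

12

The aromatic amino acids are Phe (F, benzyl), Trp (W, indole), and Tyr (Y, phenol).
Matching residues: Trp1, Trp2, Tyr3, Phe5, Trp6, Tyr10, Phe11, Trp15, Phe16, Phe17, Trp28, Trp31.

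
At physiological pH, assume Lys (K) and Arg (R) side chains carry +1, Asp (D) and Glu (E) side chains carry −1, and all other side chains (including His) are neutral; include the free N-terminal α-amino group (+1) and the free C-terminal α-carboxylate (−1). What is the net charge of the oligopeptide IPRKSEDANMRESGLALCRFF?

Positive (K, R): R3, K4, R11, R19 → +4.
Negative (D, E): E6, D7, E12 → −3.
The N-terminus (+1) and C-terminus (−1) cancel.
Net charge = (+4) + (−3) = +1.

+1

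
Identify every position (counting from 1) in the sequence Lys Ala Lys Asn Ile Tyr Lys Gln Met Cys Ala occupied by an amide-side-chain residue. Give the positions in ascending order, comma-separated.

4, 8

Matching residues: Asn4, Gln8.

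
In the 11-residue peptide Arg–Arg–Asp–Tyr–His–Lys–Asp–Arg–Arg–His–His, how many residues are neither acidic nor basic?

1

Acidic: D, E. Basic: K, R, H. All other residues are neither.
Matching residues: Tyr4.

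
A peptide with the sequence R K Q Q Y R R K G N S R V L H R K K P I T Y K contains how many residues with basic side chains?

Lysine (K), arginine (R), and histidine (H) have basic, nitrogen-containing side chains.
Matching residues: R1, K2, R6, R7, K8, R12, H15, R16, K17, K18, K23.

11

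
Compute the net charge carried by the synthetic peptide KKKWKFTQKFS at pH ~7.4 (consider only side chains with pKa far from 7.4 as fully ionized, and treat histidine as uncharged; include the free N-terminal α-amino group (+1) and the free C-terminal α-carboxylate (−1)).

+5

Near pH 7.4, K and R contribute +1 each, D and E contribute −1 each, and every other side chain (His included, as stated) is uncharged.
Positive (K, R): K1, K2, K3, K5, K9 → +5.
Negative (D, E): none → −0.
The N-terminus (+1) and C-terminus (−1) cancel.
Net charge = (+5) + (−0) = +5.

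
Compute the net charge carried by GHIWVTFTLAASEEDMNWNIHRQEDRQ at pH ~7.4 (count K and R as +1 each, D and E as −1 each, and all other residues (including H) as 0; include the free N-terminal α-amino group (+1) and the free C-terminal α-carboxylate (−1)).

Positive (K, R): R22, R26 → +2.
Negative (D, E): E13, E14, D15, E24, D25 → −5.
The N-terminus (+1) and C-terminus (−1) cancel.
Net charge = (+2) + (−5) = −3.

-3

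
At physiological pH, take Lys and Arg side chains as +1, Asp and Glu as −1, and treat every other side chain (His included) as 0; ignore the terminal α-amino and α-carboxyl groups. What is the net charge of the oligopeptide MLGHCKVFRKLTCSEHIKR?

+4

Positive (K, R): K6, R9, K10, K18, R19 → +5.
Negative (D, E): E15 → −1.
Net charge = (+5) + (−1) = +4.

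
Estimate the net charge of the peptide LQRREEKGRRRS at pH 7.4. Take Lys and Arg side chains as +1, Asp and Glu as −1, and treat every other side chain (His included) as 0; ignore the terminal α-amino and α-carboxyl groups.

Positive (K, R): R3, R4, K7, R9, R10, R11 → +6.
Negative (D, E): E5, E6 → −2.
Net charge = (+6) + (−2) = +4.

+4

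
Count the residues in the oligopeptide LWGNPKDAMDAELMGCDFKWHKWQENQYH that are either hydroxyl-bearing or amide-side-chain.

Hydroxyl-bearing: S, T, Y. Amide-side-chain: N, Q.
Hydroxyl-bearing residues here: Y28 (1).
Amide-side-chain residues here: N4, Q24, N26, Q27 (4).
The two groups share no amino acid, so total = 1 + 4 = 5.

5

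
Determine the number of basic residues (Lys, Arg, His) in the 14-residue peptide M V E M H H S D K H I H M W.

5

Matching residues: H5, H6, K9, H10, H12.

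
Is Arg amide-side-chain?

No

Only N (asparagine) and Q (glutamine) carry a side-chain carboxamide.
Arginine is not in this group.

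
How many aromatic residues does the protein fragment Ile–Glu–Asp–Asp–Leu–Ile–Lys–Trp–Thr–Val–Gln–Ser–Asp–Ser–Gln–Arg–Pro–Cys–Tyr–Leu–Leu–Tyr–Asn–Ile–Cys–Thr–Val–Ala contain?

F, W, and Y each carry an aromatic ring on the side chain.
Matching residues: Trp8, Tyr19, Tyr22.

3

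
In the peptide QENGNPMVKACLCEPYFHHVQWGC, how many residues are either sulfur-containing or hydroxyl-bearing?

5

Sulfur-containing: C, M. Hydroxyl-bearing: S, T, Y.
Sulfur-containing residues here: M7, C11, C13, C24 (4).
Hydroxyl-bearing residues here: Y16 (1).
The two groups share no amino acid, so total = 4 + 1 = 5.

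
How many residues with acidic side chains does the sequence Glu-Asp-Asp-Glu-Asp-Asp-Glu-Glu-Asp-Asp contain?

10

Only D (aspartate) and E (glutamate) carry a side-chain carboxylic acid.
Matching residues: Glu1, Asp2, Asp3, Glu4, Asp5, Asp6, Glu7, Glu8, Asp9, Asp10.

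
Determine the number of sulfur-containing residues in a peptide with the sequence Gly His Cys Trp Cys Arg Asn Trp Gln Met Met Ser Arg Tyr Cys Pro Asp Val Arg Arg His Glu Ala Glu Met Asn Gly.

6

Only Cys (C) and Met (M) have a sulfur atom in the side chain.
Matching residues: Cys3, Cys5, Met10, Met11, Cys15, Met25.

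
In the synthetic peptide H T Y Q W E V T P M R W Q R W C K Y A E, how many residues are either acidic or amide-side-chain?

4

Acidic: D, E. Amide-side-chain: N, Q.
Acidic residues here: E6, E20 (2).
Amide-side-chain residues here: Q4, Q13 (2).
The two groups share no amino acid, so total = 2 + 2 = 4.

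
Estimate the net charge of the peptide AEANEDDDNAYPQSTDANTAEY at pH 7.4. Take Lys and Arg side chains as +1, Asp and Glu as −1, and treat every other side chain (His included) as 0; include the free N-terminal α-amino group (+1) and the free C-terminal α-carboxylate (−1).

-7

Positive (K, R): none → +0.
Negative (D, E): E2, E5, D6, D7, D8, D16, E21 → −7.
The N-terminus (+1) and C-terminus (−1) cancel.
Net charge = (+0) + (−7) = −7.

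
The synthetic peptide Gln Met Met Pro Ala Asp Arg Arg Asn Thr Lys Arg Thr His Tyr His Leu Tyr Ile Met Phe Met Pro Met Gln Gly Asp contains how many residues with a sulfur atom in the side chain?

5

Cysteine (C, thiol) and methionine (M, thioether) are the two sulfur-containing amino acids.
Matching residues: Met2, Met3, Met20, Met22, Met24.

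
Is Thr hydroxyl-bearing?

The –OH-bearing residues are Ser, Thr (aliphatic alcohols), and Tyr (phenol).
Threonine is in this group.

Yes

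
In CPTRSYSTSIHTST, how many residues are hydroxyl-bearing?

9

Serine (S), threonine (T), and tyrosine (Y) each carry a hydroxyl group on the side chain.
Matching residues: T3, S5, Y6, S7, T8, S9, T12, S13, T14.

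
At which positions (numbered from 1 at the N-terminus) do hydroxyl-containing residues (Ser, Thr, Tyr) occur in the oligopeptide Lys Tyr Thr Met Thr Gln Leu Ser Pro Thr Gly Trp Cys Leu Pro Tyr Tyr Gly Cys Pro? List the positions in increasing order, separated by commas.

2, 3, 5, 8, 10, 16, 17

Matching residues: Tyr2, Thr3, Thr5, Ser8, Thr10, Tyr16, Tyr17.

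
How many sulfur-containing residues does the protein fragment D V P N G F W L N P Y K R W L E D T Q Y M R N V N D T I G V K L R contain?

The sulfur-bearing residues are cysteine (–SH) and methionine (–S–CH₃).
Matching residues: M21.

1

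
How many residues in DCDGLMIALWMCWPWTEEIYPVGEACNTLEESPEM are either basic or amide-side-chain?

Basic: H, K, R. Amide-side-chain: N, Q.
Basic residues here: none (0).
Amide-side-chain residues here: N27 (1).
The two groups share no amino acid, so total = 0 + 1 = 1.

1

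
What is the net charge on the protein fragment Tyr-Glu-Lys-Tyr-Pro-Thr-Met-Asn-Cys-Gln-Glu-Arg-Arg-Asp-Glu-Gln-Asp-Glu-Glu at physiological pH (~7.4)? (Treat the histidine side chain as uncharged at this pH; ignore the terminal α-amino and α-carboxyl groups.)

-4

Near pH 7.4, K and R contribute +1 each, D and E contribute −1 each, and every other side chain (His included, as stated) is uncharged.
Positive (K, R): Lys3, Arg12, Arg13 → +3.
Negative (D, E): Glu2, Glu11, Asp14, Glu15, Asp17, Glu18, Glu19 → −7.
Net charge = (+3) + (−7) = −4.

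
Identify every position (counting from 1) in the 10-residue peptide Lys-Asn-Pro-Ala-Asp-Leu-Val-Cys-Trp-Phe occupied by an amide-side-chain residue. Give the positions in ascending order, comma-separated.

2

The amide-side-chain residues are Asn (N) and Gln (Q).
Matching residues: Asn2.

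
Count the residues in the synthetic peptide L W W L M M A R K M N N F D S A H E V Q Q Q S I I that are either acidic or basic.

Acidic: D, E. Basic: H, K, R.
Acidic residues here: D14, E18 (2).
Basic residues here: R8, K9, H17 (3).
The two groups share no amino acid, so total = 2 + 3 = 5.

5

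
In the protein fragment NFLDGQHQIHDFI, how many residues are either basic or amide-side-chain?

Basic: H, K, R. Amide-side-chain: N, Q.
Basic residues here: H7, H10 (2).
Amide-side-chain residues here: N1, Q6, Q8 (3).
The two groups share no amino acid, so total = 2 + 3 = 5.

5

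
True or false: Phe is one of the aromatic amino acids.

Phenylalanine (F), tryptophan (W), and tyrosine (Y) have aromatic ring side chains.
Phenylalanine is in this group.

True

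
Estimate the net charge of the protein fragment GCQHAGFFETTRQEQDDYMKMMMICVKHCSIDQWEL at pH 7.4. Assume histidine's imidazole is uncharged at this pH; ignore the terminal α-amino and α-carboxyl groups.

At pH ~7.4 the Lys and Arg side chains are protonated (+1), the Asp and Glu side chains are deprotonated (−1), and with His taken as neutral all other side chains carry no charge.
Positive (K, R): R12, K20, K27 → +3.
Negative (D, E): E9, E14, D16, D17, D32, E35 → −6.
Net charge = (+3) + (−6) = −3.

-3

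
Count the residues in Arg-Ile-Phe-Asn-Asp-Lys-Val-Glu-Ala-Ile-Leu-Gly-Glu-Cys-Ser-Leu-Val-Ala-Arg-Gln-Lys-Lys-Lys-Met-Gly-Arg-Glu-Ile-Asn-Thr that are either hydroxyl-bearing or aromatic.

3

Hydroxyl-bearing: S, T, Y. Aromatic: F, W, Y.
Hydroxyl-bearing residues here: Ser15, Thr30 (2).
Aromatic residues here: Phe3 (1).
(Y belongs to both groups, but none appear in this sequence.) Total = 2 + 1 = 3.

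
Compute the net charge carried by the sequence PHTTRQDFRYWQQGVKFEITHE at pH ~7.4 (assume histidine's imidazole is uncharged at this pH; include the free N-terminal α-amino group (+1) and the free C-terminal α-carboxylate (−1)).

0

The side chains ionized at physiological pH are Lys/Arg (+1) and Asp/Glu (−1); with His treated as neutral, nothing else contributes.
Positive (K, R): R5, R9, K16 → +3.
Negative (D, E): D7, E18, E22 → −3.
The N-terminus (+1) and C-terminus (−1) cancel.
Net charge = (+3) + (−3) = 0.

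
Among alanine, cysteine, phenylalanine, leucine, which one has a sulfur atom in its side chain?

cysteine

Only Cys (C) and Met (M) have a sulfur atom in the side chain.
Of the listed options, only cysteine belongs to this group.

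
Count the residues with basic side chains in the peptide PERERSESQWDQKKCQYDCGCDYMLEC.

K, R, and H are the three residues with basic side chains (ε-amine, guanidinium, and imidazole respectively).
Matching residues: R3, R5, K13, K14.

4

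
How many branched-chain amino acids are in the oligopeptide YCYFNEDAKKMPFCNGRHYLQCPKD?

1

Valine (V), leucine (L), and isoleucine (I) are the branched-chain amino acids.
Matching residues: L20.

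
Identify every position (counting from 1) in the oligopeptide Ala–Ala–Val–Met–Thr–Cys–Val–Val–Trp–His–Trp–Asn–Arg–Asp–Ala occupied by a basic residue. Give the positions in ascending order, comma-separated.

K, R, and H are the three residues with basic side chains (ε-amine, guanidinium, and imidazole respectively).
Matching residues: His10, Arg13.

10, 13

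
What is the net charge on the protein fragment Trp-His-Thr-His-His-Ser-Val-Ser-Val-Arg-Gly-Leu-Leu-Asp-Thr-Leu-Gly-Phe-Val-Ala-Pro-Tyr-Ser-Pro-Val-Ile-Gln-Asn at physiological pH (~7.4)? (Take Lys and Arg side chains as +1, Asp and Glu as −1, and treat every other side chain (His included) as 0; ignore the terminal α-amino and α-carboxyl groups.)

Positive (K, R): Arg10 → +1.
Negative (D, E): Asp14 → −1.
Net charge = (+1) + (−1) = 0.

0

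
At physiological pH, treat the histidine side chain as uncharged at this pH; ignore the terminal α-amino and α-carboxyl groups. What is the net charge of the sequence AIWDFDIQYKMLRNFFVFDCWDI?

At pH ~7.4 the Lys and Arg side chains are protonated (+1), the Asp and Glu side chains are deprotonated (−1), and with His taken as neutral all other side chains carry no charge.
Positive (K, R): K10, R13 → +2.
Negative (D, E): D4, D6, D19, D22 → −4.
Net charge = (+2) + (−4) = −2.

-2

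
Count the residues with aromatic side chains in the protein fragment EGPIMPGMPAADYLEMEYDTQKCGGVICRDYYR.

F, W, and Y each carry an aromatic ring on the side chain.
Matching residues: Y13, Y18, Y31, Y32.

4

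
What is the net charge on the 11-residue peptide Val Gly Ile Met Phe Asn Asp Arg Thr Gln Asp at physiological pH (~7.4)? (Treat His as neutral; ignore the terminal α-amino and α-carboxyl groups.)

Near pH 7.4, K and R contribute +1 each, D and E contribute −1 each, and every other side chain (His included, as stated) is uncharged.
Positive (K, R): Arg8 → +1.
Negative (D, E): Asp7, Asp11 → −2.
Net charge = (+1) + (−2) = −1.

-1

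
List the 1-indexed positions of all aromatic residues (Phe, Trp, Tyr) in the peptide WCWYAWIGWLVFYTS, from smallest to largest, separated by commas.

1, 3, 4, 6, 9, 12, 13

Matching residues: W1, W3, Y4, W6, W9, F12, Y13.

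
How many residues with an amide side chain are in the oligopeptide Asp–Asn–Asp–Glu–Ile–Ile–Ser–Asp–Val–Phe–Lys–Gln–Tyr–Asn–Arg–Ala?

Asparagine (N) and glutamine (Q) have uncharged amide side chains.
Matching residues: Asn2, Gln12, Asn14.

3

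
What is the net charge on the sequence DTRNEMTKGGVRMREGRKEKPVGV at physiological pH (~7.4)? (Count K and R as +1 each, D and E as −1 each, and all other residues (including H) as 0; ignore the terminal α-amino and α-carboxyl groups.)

+3

Positive (K, R): R3, K8, R12, R14, R17, K18, K20 → +7.
Negative (D, E): D1, E5, E15, E19 → −4.
Net charge = (+7) + (−4) = +3.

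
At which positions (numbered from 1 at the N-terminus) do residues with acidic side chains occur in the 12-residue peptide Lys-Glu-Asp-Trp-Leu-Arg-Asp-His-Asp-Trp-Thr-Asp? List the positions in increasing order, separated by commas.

2, 3, 7, 9, 12

The acidic residues are Asp (D) and Glu (E), whose side chains end in a carboxylate group.
Matching residues: Glu2, Asp3, Asp7, Asp9, Asp12.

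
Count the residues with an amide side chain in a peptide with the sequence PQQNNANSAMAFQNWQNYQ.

Asparagine (N) and glutamine (Q) have uncharged amide side chains.
Matching residues: Q2, Q3, N4, N5, N7, Q13, N14, Q16, N17, Q19.

10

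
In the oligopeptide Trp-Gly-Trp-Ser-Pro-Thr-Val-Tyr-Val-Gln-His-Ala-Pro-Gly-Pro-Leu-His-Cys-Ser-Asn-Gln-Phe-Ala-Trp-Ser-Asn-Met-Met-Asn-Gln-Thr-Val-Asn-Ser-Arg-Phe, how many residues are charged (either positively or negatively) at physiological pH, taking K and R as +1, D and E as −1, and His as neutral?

Charged side chains at pH ~7.4: K, R (positive); D, E (negative).
Matching residues: Arg35.

1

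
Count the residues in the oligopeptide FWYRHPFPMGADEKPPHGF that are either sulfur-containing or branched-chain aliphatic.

1

Sulfur-containing: C, M. Branched-chain aliphatic: I, L, V.
Sulfur-containing residues here: M9 (1).
Branched-chain aliphatic residues here: none (0).
The two groups share no amino acid, so total = 1 + 0 = 1.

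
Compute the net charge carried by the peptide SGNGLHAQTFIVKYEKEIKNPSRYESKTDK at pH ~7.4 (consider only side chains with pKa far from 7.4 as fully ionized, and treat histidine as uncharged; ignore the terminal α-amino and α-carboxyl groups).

At pH ~7.4 the Lys and Arg side chains are protonated (+1), the Asp and Glu side chains are deprotonated (−1), and with His taken as neutral all other side chains carry no charge.
Positive (K, R): K13, K16, K19, R23, K27, K30 → +6.
Negative (D, E): E15, E17, E25, D29 → −4.
Net charge = (+6) + (−4) = +2.

+2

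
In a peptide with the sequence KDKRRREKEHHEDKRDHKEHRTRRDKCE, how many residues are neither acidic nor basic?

Acidic: D, E. Basic: K, R, H. All other residues are neither.
Matching residues: T22, C27.

2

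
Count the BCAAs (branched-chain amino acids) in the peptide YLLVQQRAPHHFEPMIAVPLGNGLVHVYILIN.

12

Valine (V), leucine (L), and isoleucine (I) are the branched-chain amino acids.
Matching residues: L2, L3, V4, I16, V18, L20, L24, V25, V27, I29, L30, I31.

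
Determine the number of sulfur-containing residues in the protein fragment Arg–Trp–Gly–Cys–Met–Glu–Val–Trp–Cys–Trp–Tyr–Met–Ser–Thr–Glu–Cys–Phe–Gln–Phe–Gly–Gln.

5

Only Cys (C) and Met (M) have a sulfur atom in the side chain.
Matching residues: Cys4, Met5, Cys9, Met12, Cys16.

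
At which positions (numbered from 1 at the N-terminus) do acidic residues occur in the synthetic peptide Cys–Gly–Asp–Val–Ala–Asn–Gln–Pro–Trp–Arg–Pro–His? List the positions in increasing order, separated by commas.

3

Aspartate (D) and glutamate (E) have carboxylic-acid side chains and are the acidic amino acids.
Matching residues: Asp3.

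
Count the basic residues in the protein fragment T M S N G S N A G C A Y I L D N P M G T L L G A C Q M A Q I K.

1

Lysine (K), arginine (R), and histidine (H) have basic, nitrogen-containing side chains.
Matching residues: K31.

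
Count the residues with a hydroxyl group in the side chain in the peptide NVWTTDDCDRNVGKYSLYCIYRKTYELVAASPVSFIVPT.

The –OH-bearing residues are Ser, Thr (aliphatic alcohols), and Tyr (phenol).
Matching residues: T4, T5, Y15, S16, Y18, Y21, T24, Y25, S31, S34, T39.

11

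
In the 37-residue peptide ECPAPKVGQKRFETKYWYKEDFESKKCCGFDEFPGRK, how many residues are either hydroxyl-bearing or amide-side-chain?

5

Hydroxyl-bearing: S, T, Y. Amide-side-chain: N, Q.
Hydroxyl-bearing residues here: T14, Y16, Y18, S24 (4).
Amide-side-chain residues here: Q9 (1).
The two groups share no amino acid, so total = 4 + 1 = 5.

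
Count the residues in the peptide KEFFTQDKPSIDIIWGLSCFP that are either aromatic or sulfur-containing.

Aromatic: F, W, Y. Sulfur-containing: C, M.
Aromatic residues here: F3, F4, W15, F20 (4).
Sulfur-containing residues here: C19 (1).
The two groups share no amino acid, so total = 4 + 1 = 5.

5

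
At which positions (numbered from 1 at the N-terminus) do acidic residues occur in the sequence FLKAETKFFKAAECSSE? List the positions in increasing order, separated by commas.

Aspartate (D) and glutamate (E) have carboxylic-acid side chains and are the acidic amino acids.
Matching residues: E5, E13, E17.

5, 13, 17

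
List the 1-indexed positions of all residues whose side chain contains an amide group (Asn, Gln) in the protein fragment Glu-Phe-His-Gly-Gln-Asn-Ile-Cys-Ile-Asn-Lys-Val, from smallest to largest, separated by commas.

Matching residues: Gln5, Asn6, Asn10.

5, 6, 10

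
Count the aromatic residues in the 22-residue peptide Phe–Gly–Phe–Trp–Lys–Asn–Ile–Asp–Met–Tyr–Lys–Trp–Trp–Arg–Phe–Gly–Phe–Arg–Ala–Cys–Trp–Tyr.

Phenylalanine (F), tryptophan (W), and tyrosine (Y) have aromatic ring side chains.
Matching residues: Phe1, Phe3, Trp4, Tyr10, Trp12, Trp13, Phe15, Phe17, Trp21, Tyr22.

10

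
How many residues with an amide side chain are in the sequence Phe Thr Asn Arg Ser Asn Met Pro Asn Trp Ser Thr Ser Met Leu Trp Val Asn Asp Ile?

4

The amide-side-chain residues are Asn (N) and Gln (Q).
Matching residues: Asn3, Asn6, Asn9, Asn18.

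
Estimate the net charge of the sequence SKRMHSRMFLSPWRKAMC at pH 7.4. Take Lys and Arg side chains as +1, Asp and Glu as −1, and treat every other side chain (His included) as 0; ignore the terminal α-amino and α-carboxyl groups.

+5

Positive (K, R): K2, R3, R7, R14, K15 → +5.
Negative (D, E): none → −0.
Net charge = (+5) + (−0) = +5.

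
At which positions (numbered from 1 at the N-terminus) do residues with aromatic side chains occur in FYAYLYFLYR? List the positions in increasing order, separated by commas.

Phenylalanine (F), tryptophan (W), and tyrosine (Y) have aromatic ring side chains.
Matching residues: F1, Y2, Y4, Y6, F7, Y9.

1, 2, 4, 6, 7, 9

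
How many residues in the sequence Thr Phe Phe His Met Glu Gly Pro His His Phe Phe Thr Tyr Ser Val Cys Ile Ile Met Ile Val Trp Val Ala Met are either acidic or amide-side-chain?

1

Acidic: D, E. Amide-side-chain: N, Q.
Acidic residues here: Glu6 (1).
Amide-side-chain residues here: none (0).
The two groups share no amino acid, so total = 1 + 0 = 1.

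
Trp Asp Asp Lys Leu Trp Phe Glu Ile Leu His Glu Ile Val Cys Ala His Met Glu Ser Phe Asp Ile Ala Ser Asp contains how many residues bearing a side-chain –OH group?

The –OH-bearing residues are Ser, Thr (aliphatic alcohols), and Tyr (phenol).
Matching residues: Ser20, Ser25.

2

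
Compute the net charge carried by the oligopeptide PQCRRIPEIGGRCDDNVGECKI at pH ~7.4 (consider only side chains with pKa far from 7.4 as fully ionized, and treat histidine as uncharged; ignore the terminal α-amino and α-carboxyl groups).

At pH ~7.4 the Lys and Arg side chains are protonated (+1), the Asp and Glu side chains are deprotonated (−1), and with His taken as neutral all other side chains carry no charge.
Positive (K, R): R4, R5, R12, K21 → +4.
Negative (D, E): E8, D14, D15, E19 → −4.
Net charge = (+4) + (−4) = 0.

0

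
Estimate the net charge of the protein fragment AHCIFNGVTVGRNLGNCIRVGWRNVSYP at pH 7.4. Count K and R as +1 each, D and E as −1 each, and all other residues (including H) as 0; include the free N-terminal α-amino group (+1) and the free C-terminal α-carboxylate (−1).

Positive (K, R): R12, R19, R23 → +3.
Negative (D, E): none → −0.
The N-terminus (+1) and C-terminus (−1) cancel.
Net charge = (+3) + (−0) = +3.

+3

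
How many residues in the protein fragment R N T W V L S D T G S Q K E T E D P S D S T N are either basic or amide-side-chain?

5

Basic: H, K, R. Amide-side-chain: N, Q.
Basic residues here: R1, K13 (2).
Amide-side-chain residues here: N2, Q12, N23 (3).
The two groups share no amino acid, so total = 2 + 3 = 5.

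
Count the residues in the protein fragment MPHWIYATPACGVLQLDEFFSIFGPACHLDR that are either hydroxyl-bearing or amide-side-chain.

Hydroxyl-bearing: S, T, Y. Amide-side-chain: N, Q.
Hydroxyl-bearing residues here: Y6, T8, S21 (3).
Amide-side-chain residues here: Q15 (1).
The two groups share no amino acid, so total = 3 + 1 = 4.

4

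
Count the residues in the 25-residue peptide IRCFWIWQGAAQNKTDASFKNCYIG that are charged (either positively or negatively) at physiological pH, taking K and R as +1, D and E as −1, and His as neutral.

Charged side chains at pH ~7.4: K, R (positive); D, E (negative).
Matching residues: R2, K14, D16, K20.

4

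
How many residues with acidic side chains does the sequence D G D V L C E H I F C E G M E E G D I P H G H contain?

Only D (aspartate) and E (glutamate) carry a side-chain carboxylic acid.
Matching residues: D1, D3, E7, E12, E15, E16, D18.

7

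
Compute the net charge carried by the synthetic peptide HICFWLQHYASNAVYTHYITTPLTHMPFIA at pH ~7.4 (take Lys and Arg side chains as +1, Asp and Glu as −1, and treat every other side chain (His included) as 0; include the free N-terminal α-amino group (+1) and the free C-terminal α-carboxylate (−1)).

Positive (K, R): none → +0.
Negative (D, E): none → −0.
The N-terminus (+1) and C-terminus (−1) cancel.
Net charge = (+0) + (−0) = 0.

0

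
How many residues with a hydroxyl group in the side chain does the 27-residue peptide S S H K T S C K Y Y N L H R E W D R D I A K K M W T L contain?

7

Serine (S), threonine (T), and tyrosine (Y) each carry a hydroxyl group on the side chain.
Matching residues: S1, S2, T5, S6, Y9, Y10, T26.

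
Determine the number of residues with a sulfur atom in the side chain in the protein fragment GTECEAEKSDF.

Only Cys (C) and Met (M) have a sulfur atom in the side chain.
Matching residues: C4.

1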